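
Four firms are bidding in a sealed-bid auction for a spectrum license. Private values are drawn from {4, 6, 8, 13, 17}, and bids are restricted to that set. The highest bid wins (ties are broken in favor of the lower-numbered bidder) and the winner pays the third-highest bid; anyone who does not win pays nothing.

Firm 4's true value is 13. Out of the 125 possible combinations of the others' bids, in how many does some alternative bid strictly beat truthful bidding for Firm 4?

27

Others bid (4, 4, 13): truth gives 0; bid 17 gives 9 > 0. Violating.
Others bid (4, 6, 13): truth gives 0; bid 17 gives 7 > 0. Violating.
Others bid (4, 8, 13): truth gives 0; bid 17 gives 5 > 0. Violating.
Others bid (4, 13, 4): truth gives 0; bid 17 gives 9 > 0. Violating.
Others bid (4, 4, 4): truth gives 9; no alternative beats it.
Others bid (4, 4, 6): truth gives 9; no alternative beats it.
(Checking all 125 profiles: 27 have a profitable deviation, 98 do not.)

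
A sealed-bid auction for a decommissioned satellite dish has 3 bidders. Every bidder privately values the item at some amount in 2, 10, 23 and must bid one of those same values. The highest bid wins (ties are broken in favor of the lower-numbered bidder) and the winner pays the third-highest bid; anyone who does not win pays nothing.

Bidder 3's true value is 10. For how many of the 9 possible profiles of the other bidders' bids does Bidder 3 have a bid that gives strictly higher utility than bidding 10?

2

Others bid (2, 10): truth gives 0; bid 23 gives 8 > 0. Violating.
Others bid (10, 2): truth gives 0; bid 23 gives 8 > 0. Violating.
Others bid (2, 2): truth gives 8; no alternative beats it.
Others bid (2, 23): truth gives 0; no alternative beats it.
(Checking all 9 profiles: 2 have a profitable deviation, 7 do not.)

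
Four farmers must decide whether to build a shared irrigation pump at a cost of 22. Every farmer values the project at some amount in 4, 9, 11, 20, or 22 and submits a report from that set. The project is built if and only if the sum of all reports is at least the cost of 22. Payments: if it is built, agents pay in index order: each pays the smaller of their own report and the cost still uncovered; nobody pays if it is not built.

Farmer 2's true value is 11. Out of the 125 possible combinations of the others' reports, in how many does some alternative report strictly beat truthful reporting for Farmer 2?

74

Others report (4, 4, 9): truth gives 0; report 9 gives 2 > 0. Violating.
Others report (4, 4, 11): truth gives 0; report 4 gives 7 > 0. Violating.
Others report (4, 4, 20): truth gives 0; report 4 gives 7 > 0. Violating.
Others report (4, 4, 22): truth gives 0; report 4 gives 7 > 0. Violating.
Others report (4, 4, 4): truth gives 0; no alternative beats it.
Others report (20, 4, 4): truth gives 9; no alternative beats it.
(Checking all 125 profiles: 74 have a profitable deviation, 51 do not.)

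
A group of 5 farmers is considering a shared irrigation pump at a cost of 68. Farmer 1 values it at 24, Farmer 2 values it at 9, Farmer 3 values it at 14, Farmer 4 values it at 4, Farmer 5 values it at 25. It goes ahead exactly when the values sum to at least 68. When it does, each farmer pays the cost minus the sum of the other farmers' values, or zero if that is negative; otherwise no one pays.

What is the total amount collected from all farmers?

Total value 76 ≥ cost 68, so it is built.
Farmer 1: others sum to 52; max(0, 68 - 52) = 16.
Farmer 2: others sum to 67; max(0, 68 - 67) = 1.
Farmer 3: others sum to 62; max(0, 68 - 62) = 6.
Farmer 4: others sum to 72; max(0, 68 - 72) = 0.
Farmer 5: others sum to 51; max(0, 68 - 51) = 17.
Total collected = 16 + 1 + 6 + 0 + 17 = 40.

40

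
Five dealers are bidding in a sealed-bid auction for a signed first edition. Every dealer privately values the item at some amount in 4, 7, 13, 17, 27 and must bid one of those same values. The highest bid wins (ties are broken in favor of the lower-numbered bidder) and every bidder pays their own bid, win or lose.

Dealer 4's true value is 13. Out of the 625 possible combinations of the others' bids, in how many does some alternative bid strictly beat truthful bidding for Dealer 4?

Others bid (4, 4, 4, 4): truth gives 0; bid 7 gives 6 > 0. Violating.
Others bid (4, 4, 4, 7): truth gives 0; bid 7 gives 6 > 0. Violating.
Others bid (4, 4, 4, 17): truth gives -13; bid 4 gives -4 > -13. Violating.
Others bid (4, 4, 4, 27): truth gives -13; bid 4 gives -4 > -13. Violating.
Others bid (4, 4, 4, 13): truth gives 0; no alternative beats it.
Others bid (4, 4, 7, 4): truth gives 0; no alternative beats it.
(Checking all 625 profiles: 603 have a profitable deviation, 22 do not.)

603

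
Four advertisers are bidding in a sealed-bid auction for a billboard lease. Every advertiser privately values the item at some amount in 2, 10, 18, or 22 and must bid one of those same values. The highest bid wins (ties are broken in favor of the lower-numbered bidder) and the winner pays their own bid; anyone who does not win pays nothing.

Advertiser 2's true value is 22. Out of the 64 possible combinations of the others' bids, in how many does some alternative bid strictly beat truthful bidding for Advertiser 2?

18

Others bid (2, 2, 2): truth gives 0; bid 10 gives 12 > 0. Violating.
Others bid (2, 2, 10): truth gives 0; bid 10 gives 12 > 0. Violating.
Others bid (2, 2, 18): truth gives 0; bid 18 gives 4 > 0. Violating.
Others bid (2, 10, 2): truth gives 0; bid 10 gives 12 > 0. Violating.
Others bid (2, 2, 22): truth gives 0; no alternative beats it.
Others bid (2, 10, 22): truth gives 0; no alternative beats it.
(Checking all 64 profiles: 18 have a profitable deviation, 46 do not.)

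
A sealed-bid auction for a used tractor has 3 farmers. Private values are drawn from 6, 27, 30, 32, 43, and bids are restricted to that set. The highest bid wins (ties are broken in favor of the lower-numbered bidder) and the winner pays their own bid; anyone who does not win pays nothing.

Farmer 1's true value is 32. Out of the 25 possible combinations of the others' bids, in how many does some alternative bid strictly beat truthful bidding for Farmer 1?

Others bid (6, 6): truth gives 0; bid 6 gives 26 > 0. Violating.
Others bid (6, 27): truth gives 0; bid 27 gives 5 > 0. Violating.
Others bid (6, 30): truth gives 0; bid 30 gives 2 > 0. Violating.
Others bid (27, 6): truth gives 0; bid 27 gives 5 > 0. Violating.
Others bid (6, 32): truth gives 0; no alternative beats it.
Others bid (6, 43): truth gives 0; no alternative beats it.
(Checking all 25 profiles: 9 have a profitable deviation, 16 do not.)

9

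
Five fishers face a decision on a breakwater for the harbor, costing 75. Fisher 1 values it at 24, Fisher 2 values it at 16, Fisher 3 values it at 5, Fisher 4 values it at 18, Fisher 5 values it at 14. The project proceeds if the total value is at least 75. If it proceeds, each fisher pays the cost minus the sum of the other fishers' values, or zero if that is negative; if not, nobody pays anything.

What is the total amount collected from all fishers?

Total value 77 ≥ cost 75, so it is built.
Fisher 1: others sum to 53; max(0, 75 - 53) = 22.
Fisher 2: others sum to 61; max(0, 75 - 61) = 14.
Fisher 3: others sum to 72; max(0, 75 - 72) = 3.
Fisher 4: others sum to 59; max(0, 75 - 59) = 16.
Fisher 5: others sum to 63; max(0, 75 - 63) = 12.
Total collected = 22 + 14 + 3 + 16 + 12 = 67.

67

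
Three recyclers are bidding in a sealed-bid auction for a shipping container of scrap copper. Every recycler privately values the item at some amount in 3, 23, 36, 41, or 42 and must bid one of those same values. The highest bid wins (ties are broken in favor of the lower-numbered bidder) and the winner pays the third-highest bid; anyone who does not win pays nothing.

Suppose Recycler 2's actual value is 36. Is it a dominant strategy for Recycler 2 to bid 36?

Consider the case where Recycler 1 bids 3 and Recycler 3 bids 41.
Truthful bid 36: loses, pays 0, utility 0.
Bid 41 instead: wins, pays 3, utility 36 - 3 = 33.
Since 33 > 0, bidding 41 is strictly better here, so truthful bidding is not dominant.

No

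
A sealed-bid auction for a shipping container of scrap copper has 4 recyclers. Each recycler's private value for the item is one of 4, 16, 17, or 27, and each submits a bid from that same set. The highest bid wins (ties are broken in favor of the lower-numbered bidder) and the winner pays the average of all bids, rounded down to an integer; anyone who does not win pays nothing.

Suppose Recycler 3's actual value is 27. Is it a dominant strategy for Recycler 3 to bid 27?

Consider the case where Recycler 1 bids 4, Recycler 2 bids 4 and Recycler 4 bids 4.
Truthful bid 27: wins, pays 9, utility 27 - 9 = 18.
Bid 16 instead: wins, pays 7, utility 27 - 7 = 20.
Since 20 > 18, bidding 16 is strictly better here, so truthful bidding is not dominant.

No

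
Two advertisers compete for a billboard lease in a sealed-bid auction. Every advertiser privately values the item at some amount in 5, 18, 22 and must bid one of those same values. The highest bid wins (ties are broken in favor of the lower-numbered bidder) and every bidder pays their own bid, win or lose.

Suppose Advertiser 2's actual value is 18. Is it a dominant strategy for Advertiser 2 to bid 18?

No

Consider the case where Advertiser 1 bids 18.
Truthful bid 18: loses but pays 18, utility -18.
Bid 5 instead: loses but pays 5, utility -5.
Since -5 > -18, bidding 5 is strictly better here, so truthful bidding is not dominant.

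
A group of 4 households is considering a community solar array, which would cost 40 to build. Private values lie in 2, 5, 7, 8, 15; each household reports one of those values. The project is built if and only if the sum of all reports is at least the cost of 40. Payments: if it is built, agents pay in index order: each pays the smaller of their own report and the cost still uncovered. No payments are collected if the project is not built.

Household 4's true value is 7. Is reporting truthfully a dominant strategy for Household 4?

Yes

Check each profile of the others' reports and compare truth against every alternative report.
Others report (15, 15, 15): truth gives 7, best alternative gives 7.
Others report (8, 15, 15): truth gives 5, best alternative gives 5.
Others report (15, 8, 15): truth gives 5, best alternative gives 5.
Others report (15, 15, 8): truth gives 5, best alternative gives 5.
Others report (7, 15, 15): truth gives 4, best alternative gives 4.
Others report (15, 7, 15): truth gives 4, best alternative gives 4.
(Remaining 119 profiles checked similarly; truth is weakly best in each.)
In every case the truthful report is at least as good as any alternative, so it is a dominant strategy.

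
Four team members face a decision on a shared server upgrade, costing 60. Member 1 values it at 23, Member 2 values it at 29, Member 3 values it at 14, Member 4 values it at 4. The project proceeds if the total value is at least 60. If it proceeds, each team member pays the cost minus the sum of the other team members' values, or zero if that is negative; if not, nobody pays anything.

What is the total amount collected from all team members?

36

Total value 70 ≥ cost 60, so it is built.
Member 1: others sum to 47; max(0, 60 - 47) = 13.
Member 2: others sum to 41; max(0, 60 - 41) = 19.
Member 3: others sum to 56; max(0, 60 - 56) = 4.
Member 4: others sum to 66; max(0, 60 - 66) = 0.
Total collected = 13 + 19 + 4 + 0 = 36.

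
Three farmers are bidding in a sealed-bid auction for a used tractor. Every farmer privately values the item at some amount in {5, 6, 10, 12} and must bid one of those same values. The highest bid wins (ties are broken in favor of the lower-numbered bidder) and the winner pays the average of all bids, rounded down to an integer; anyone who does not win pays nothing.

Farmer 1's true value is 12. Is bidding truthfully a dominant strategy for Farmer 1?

No

Consider the case where Farmer 2 bids 5 and Farmer 3 bids 5.
Truthful bid 12: wins, pays 7, utility 12 - 7 = 5.
Bid 5 instead: wins, pays 5, utility 12 - 5 = 7.
Since 7 > 5, bidding 5 is strictly better here, so truthful bidding is not dominant.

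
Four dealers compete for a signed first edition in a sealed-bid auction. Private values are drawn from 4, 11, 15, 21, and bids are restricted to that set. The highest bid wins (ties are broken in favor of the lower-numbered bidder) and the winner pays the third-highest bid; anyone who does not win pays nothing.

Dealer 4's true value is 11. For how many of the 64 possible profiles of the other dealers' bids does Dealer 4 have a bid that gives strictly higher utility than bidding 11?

Others bid (4, 4, 11): truth gives 0; bid 15 gives 7 > 0. Violating.
Others bid (4, 4, 15): truth gives 0; bid 21 gives 7 > 0. Violating.
Others bid (4, 11, 4): truth gives 0; bid 15 gives 7 > 0. Violating.
Others bid (4, 15, 4): truth gives 0; bid 21 gives 7 > 0. Violating.
Others bid (4, 4, 4): truth gives 7; no alternative beats it.
Others bid (4, 4, 21): truth gives 0; no alternative beats it.
(Checking all 64 profiles: 6 have a profitable deviation, 58 do not.)

6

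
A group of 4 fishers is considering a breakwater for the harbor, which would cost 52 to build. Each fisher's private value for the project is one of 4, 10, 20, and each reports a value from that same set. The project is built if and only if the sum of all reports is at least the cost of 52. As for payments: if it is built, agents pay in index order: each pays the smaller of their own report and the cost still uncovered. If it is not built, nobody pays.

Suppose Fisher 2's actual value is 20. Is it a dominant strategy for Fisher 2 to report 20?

Consider the case where Fisher 1 reports 4, Fisher 3 reports 20 and Fisher 4 reports 20.
Truthful report 20: project built, pays 20, utility 20 - 20 = 0.
Report 10 instead: project built, pays 10, utility 20 - 10 = 10.
Since 10 > 0, reporting 10 is strictly better here, so truthful reporting is not dominant.

No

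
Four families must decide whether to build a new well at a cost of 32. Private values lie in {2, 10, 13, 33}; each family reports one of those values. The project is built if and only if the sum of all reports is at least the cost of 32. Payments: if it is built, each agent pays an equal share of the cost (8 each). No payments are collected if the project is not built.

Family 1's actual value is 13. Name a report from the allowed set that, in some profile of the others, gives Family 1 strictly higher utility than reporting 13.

33

Suppose Family 2 reports 2, Family 3 reports 2 and Family 4 reports 2.
Report 13: project not built, utility 0.
Report 33: project built, pays 8, utility 13 - 8 = 5.
So reporting 33 beats truth here (5 > 0).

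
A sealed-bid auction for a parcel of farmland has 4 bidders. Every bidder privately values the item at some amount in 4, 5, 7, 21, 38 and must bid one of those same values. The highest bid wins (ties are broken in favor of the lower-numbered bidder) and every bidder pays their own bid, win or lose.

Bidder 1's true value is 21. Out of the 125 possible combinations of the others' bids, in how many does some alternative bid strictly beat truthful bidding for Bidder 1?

88

Others bid (4, 4, 4): truth gives 0; bid 4 gives 17 > 0. Violating.
Others bid (4, 4, 5): truth gives 0; bid 5 gives 16 > 0. Violating.
Others bid (4, 4, 7): truth gives 0; bid 7 gives 14 > 0. Violating.
Others bid (4, 4, 38): truth gives -21; bid 4 gives -4 > -21. Violating.
Others bid (4, 4, 21): truth gives 0; no alternative beats it.
Others bid (4, 5, 21): truth gives 0; no alternative beats it.
(Checking all 125 profiles: 88 have a profitable deviation, 37 do not.)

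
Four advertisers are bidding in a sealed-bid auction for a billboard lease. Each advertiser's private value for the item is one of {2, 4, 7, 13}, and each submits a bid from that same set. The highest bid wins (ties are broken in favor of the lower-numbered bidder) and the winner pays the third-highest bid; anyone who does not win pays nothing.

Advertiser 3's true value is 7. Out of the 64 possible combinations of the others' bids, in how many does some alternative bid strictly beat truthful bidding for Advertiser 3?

12

Others bid (2, 2, 13): truth gives 0; bid 13 gives 5 > 0. Violating.
Others bid (2, 4, 13): truth gives 0; bid 13 gives 3 > 0. Violating.
Others bid (2, 7, 2): truth gives 0; bid 13 gives 5 > 0. Violating.
Others bid (2, 7, 4): truth gives 0; bid 13 gives 3 > 0. Violating.
Others bid (2, 2, 2): truth gives 5; no alternative beats it.
Others bid (2, 2, 4): truth gives 5; no alternative beats it.
(Checking all 64 profiles: 12 have a profitable deviation, 52 do not.)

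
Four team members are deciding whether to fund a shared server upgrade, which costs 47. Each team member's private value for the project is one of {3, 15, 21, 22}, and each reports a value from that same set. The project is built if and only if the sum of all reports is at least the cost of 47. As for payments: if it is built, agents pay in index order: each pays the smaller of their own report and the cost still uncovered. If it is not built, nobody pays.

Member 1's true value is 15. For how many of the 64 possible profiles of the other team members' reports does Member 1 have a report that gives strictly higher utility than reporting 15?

Others report (3, 21, 21): truth gives 0; report 3 gives 12 > 0. Violating.
Others report (3, 21, 22): truth gives 0; report 3 gives 12 > 0. Violating.
Others report (3, 22, 21): truth gives 0; report 3 gives 12 > 0. Violating.
Others report (3, 22, 22): truth gives 0; report 3 gives 12 > 0. Violating.
Others report (3, 3, 3): truth gives 0; no alternative beats it.
Others report (3, 3, 15): truth gives 0; no alternative beats it.
(Checking all 64 profiles: 39 have a profitable deviation, 25 do not.)

39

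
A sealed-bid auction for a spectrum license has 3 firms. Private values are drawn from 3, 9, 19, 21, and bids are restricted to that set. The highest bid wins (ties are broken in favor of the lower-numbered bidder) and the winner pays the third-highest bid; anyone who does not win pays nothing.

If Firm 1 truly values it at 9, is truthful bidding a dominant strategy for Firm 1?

No

Consider the case where Firm 2 bids 3 and Firm 3 bids 19.
Truthful bid 9: loses, pays 0, utility 0.
Bid 19 instead: wins, pays 3, utility 9 - 3 = 6.
Since 6 > 0, bidding 19 is strictly better here, so truthful bidding is not dominant.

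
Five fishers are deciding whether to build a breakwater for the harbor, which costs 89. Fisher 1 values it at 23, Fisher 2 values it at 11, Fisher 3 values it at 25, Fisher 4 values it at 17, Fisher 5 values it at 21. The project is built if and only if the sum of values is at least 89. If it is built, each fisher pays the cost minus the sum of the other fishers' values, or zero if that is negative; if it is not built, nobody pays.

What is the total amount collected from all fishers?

Total value 97 ≥ cost 89, so it is built.
Fisher 1: others sum to 74; max(0, 89 - 74) = 15.
Fisher 2: others sum to 86; max(0, 89 - 86) = 3.
Fisher 3: others sum to 72; max(0, 89 - 72) = 17.
Fisher 4: others sum to 80; max(0, 89 - 80) = 9.
Fisher 5: others sum to 76; max(0, 89 - 76) = 13.
Total collected = 15 + 3 + 17 + 9 + 13 = 57.

57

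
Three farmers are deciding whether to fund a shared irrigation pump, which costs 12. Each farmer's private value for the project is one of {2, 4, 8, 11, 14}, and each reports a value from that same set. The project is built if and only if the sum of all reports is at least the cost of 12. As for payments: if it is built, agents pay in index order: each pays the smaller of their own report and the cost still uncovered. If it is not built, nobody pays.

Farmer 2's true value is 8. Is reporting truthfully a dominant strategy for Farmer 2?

Consider the case where Farmer 1 reports 2 and Farmer 3 reports 8.
Truthful report 8: project built, pays 8, utility 8 - 8 = 0.
Report 2 instead: project built, pays 2, utility 8 - 2 = 6.
Since 6 > 0, reporting 2 is strictly better here, so truthful reporting is not dominant.

No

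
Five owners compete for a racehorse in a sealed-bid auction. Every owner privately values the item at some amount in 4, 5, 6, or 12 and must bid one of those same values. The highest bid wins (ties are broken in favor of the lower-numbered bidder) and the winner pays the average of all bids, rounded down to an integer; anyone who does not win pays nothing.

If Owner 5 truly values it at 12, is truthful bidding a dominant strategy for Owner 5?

Consider the case where Owner 1 bids 4, Owner 2 bids 4, Owner 3 bids 4 and Owner 4 bids 4.
Truthful bid 12: wins, pays 5, utility 12 - 5 = 7.
Bid 5 instead: wins, pays 4, utility 12 - 4 = 8.
Since 8 > 7, bidding 5 is strictly better here, so truthful bidding is not dominant.

No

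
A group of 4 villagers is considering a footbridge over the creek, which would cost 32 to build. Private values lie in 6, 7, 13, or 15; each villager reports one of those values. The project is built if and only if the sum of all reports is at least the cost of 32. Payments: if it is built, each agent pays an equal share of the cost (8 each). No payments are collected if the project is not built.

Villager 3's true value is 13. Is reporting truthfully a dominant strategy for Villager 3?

Consider the case where Villager 1 reports 6, Villager 2 reports 6 and Villager 4 reports 6.
Truthful report 13: project not built, utility 0.
Report 15 instead: project built, pays 8, utility 13 - 8 = 5.
Since 5 > 0, reporting 15 is strictly better here, so truthful reporting is not dominant.

No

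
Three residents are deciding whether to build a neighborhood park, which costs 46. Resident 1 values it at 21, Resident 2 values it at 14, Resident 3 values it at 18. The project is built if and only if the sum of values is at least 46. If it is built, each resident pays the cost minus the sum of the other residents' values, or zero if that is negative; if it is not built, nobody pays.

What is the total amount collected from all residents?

32

Total value 53 ≥ cost 46, so it is built.
Resident 1: others sum to 32; max(0, 46 - 32) = 14.
Resident 2: others sum to 39; max(0, 46 - 39) = 7.
Resident 3: others sum to 35; max(0, 46 - 35) = 11.
Total collected = 14 + 7 + 11 = 32.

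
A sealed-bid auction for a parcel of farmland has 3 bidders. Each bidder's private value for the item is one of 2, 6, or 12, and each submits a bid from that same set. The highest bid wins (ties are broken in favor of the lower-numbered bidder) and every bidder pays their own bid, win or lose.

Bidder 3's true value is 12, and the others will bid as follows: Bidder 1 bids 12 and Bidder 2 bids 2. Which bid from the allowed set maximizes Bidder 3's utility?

2

Bid 2: loses but pays 2, utility -2.
Bid 6: loses but pays 6, utility -6.
Bid 12: loses but pays 12, utility -12.
The best choice is 2 with utility -2.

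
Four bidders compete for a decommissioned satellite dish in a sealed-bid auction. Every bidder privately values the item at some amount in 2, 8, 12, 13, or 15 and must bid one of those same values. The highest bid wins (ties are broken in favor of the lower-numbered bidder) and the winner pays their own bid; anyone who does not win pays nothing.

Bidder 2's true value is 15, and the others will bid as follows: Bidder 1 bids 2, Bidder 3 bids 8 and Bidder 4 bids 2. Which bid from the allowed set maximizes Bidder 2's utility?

Bid 2: loses, pays 0, utility 0.
Bid 8: wins, pays 8, utility 15 - 8 = 7.
Bid 12: wins, pays 12, utility 15 - 12 = 3.
Bid 13: wins, pays 13, utility 15 - 13 = 2.
Bid 15: wins, pays 15, utility 15 - 15 = 0.
The best choice is 8 with utility 7.

8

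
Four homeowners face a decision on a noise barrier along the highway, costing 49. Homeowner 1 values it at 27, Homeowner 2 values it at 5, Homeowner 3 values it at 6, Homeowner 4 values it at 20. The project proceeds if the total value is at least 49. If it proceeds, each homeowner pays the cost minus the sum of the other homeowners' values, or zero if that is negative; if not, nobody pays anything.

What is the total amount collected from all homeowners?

Total value 58 ≥ cost 49, so it is built.
Homeowner 1: others sum to 31; max(0, 49 - 31) = 18.
Homeowner 2: others sum to 53; max(0, 49 - 53) = 0.
Homeowner 3: others sum to 52; max(0, 49 - 52) = 0.
Homeowner 4: others sum to 38; max(0, 49 - 38) = 11.
Total collected = 18 + 0 + 0 + 11 = 29.

29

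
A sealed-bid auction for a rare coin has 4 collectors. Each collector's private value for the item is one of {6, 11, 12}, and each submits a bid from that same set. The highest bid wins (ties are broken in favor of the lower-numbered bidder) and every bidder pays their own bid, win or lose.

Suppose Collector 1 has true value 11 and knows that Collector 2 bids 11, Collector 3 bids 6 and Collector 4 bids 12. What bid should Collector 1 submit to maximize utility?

Bid 6: loses but pays 6, utility -6.
Bid 11: loses but pays 11, utility -11.
Bid 12: wins, pays 12, utility 11 - 12 = -1.
The best choice is 12 with utility -1.

12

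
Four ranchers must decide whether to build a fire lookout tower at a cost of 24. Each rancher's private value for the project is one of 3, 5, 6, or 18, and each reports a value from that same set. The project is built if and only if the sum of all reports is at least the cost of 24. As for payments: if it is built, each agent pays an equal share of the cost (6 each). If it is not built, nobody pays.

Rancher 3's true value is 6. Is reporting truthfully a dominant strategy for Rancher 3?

Check each profile of the others' reports and compare truth against every alternative report.
Others report (3, 3, 3): truth gives 0, best alternative gives 0.
Others report (3, 3, 5): truth gives 0, best alternative gives 0.
Others report (3, 3, 6): truth gives 0, best alternative gives 0.
Others report (3, 3, 18): truth gives 0, best alternative gives 0.
Others report (3, 5, 3): truth gives 0, best alternative gives 0.
Others report (3, 5, 5): truth gives 0, best alternative gives 0.
(Remaining 58 profiles checked similarly; truth is weakly best in each.)
In every case the truthful report is at least as good as any alternative, so it is a dominant strategy.

Yes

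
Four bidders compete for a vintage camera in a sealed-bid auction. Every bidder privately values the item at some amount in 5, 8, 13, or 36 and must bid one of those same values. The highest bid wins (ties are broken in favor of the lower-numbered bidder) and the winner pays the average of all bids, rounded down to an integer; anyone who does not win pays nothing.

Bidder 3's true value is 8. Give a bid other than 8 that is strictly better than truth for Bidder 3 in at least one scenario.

13

Suppose Bidder 1 bids 5, Bidder 2 bids 8 and Bidder 4 bids 5.
Bid 8: loses, pays 0, utility 0.
Bid 13: wins, pays 7, utility 8 - 7 = 1.
So bidding 13 beats truth here (1 > 0).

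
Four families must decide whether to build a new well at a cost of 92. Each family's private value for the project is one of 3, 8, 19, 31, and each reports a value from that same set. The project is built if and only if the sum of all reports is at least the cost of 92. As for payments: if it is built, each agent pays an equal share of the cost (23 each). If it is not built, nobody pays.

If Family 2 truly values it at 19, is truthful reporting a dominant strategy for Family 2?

No

Consider the case where Family 1 reports 19, Family 3 reports 31 and Family 4 reports 31.
Truthful report 19: project built, pays 23, utility 19 - 23 = -4.
Report 3 instead: project not built, utility 0.
Since 0 > -4, reporting 3 is strictly better here, so truthful reporting is not dominant.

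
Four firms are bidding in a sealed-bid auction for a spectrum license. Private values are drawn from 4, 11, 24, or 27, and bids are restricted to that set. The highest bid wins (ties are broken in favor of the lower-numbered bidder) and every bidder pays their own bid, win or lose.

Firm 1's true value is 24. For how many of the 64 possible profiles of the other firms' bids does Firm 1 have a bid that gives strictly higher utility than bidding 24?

45

Others bid (4, 4, 4): truth gives 0; bid 4 gives 20 > 0. Violating.
Others bid (4, 4, 11): truth gives 0; bid 11 gives 13 > 0. Violating.
Others bid (4, 4, 27): truth gives -24; bid 27 gives -3 > -24. Violating.
Others bid (4, 11, 4): truth gives 0; bid 11 gives 13 > 0. Violating.
Others bid (4, 4, 24): truth gives 0; no alternative beats it.
Others bid (4, 11, 24): truth gives 0; no alternative beats it.
(Checking all 64 profiles: 45 have a profitable deviation, 19 do not.)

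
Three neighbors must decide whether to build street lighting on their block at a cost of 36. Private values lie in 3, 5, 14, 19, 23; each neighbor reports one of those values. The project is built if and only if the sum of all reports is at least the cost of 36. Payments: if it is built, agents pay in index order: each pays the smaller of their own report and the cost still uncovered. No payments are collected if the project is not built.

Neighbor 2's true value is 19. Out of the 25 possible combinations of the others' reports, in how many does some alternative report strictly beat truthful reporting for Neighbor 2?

15

Others report (3, 19): truth gives 0; report 14 gives 5 > 0. Violating.
Others report (3, 23): truth gives 0; report 14 gives 5 > 0. Violating.
Others report (5, 19): truth gives 0; report 14 gives 5 > 0. Violating.
Others report (5, 23): truth gives 0; report 14 gives 5 > 0. Violating.
Others report (3, 3): truth gives 0; no alternative beats it.
Others report (3, 5): truth gives 0; no alternative beats it.
(Checking all 25 profiles: 15 have a profitable deviation, 10 do not.)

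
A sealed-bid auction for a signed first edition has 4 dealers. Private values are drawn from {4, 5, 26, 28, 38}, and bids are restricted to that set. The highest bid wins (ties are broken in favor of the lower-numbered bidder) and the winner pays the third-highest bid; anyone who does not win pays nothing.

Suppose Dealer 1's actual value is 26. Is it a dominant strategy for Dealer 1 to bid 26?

No

Consider the case where Dealer 2 bids 4, Dealer 3 bids 4 and Dealer 4 bids 28.
Truthful bid 26: loses, pays 0, utility 0.
Bid 28 instead: wins, pays 4, utility 26 - 4 = 22.
Since 22 > 0, bidding 28 is strictly better here, so truthful bidding is not dominant.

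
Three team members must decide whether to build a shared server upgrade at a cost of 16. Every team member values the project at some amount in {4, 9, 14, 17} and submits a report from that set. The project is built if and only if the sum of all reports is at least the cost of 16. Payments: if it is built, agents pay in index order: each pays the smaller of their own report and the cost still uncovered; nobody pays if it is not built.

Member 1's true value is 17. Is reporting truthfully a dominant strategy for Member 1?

Consider the case where Member 2 reports 4 and Member 3 reports 4.
Truthful report 17: project built, pays 16, utility 17 - 16 = 1.
Report 9 instead: project built, pays 9, utility 17 - 9 = 8.
Since 8 > 1, reporting 9 is strictly better here, so truthful reporting is not dominant.

No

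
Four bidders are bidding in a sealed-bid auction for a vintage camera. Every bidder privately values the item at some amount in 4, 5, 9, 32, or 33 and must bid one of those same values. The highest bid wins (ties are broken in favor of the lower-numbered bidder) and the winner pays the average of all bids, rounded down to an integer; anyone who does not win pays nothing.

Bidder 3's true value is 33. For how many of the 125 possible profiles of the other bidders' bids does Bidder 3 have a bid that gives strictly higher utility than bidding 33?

Others bid (4, 4, 4): truth gives 22; bid 5 gives 29 > 22. Violating.
Others bid (4, 4, 5): truth gives 22; bid 5 gives 29 > 22. Violating.
Others bid (4, 4, 9): truth gives 21; bid 9 gives 27 > 21. Violating.
Others bid (4, 5, 4): truth gives 22; bid 9 gives 28 > 22. Violating.
Others bid (4, 4, 32): truth gives 15; no alternative beats it.
Others bid (4, 4, 33): truth gives 15; no alternative beats it.
(Checking all 125 profiles: 18 have a profitable deviation, 107 do not.)

18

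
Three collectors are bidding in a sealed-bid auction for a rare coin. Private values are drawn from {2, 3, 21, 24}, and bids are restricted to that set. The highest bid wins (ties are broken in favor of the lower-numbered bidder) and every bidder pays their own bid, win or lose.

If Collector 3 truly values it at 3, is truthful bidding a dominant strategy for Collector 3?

No

Consider the case where Collector 1 bids 2 and Collector 2 bids 3.
Truthful bid 3: loses but pays 3, utility -3.
Bid 2 instead: loses but pays 2, utility -2.
Since -2 > -3, bidding 2 is strictly better here, so truthful bidding is not dominant.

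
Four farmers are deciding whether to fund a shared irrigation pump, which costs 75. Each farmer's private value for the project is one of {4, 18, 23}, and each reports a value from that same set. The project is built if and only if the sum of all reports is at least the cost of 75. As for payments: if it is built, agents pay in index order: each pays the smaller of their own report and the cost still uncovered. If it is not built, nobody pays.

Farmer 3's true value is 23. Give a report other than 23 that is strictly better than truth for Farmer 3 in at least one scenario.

18

Suppose Farmer 1 reports 18, Farmer 2 reports 18 and Farmer 4 reports 23.
Report 23: project built, pays 23, utility 23 - 23 = 0.
Report 18: project built, pays 18, utility 23 - 18 = 5.
So reporting 18 beats truth here (5 > 0).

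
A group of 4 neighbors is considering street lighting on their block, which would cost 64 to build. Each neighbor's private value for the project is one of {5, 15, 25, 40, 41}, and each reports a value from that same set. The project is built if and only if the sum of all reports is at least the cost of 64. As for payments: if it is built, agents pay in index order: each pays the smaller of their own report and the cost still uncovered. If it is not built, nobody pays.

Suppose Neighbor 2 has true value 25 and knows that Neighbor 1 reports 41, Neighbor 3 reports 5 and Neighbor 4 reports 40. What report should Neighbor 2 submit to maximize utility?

Report 5: project built, pays 5, utility 25 - 5 = 20.
Report 15: project built, pays 15, utility 25 - 15 = 10.
Report 25: project built, pays 23, utility 25 - 23 = 2.
Report 40: project built, pays 23, utility 25 - 23 = 2.
Report 41: project built, pays 23, utility 25 - 23 = 2.
The best choice is 5 with utility 20.

5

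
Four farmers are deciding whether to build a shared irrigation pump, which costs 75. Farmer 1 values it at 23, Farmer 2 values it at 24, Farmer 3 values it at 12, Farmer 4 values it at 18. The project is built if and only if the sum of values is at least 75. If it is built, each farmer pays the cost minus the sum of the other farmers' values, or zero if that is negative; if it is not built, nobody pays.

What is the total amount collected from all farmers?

Total value 77 ≥ cost 75, so it is built.
Farmer 1: others sum to 54; max(0, 75 - 54) = 21.
Farmer 2: others sum to 53; max(0, 75 - 53) = 22.
Farmer 3: others sum to 65; max(0, 75 - 65) = 10.
Farmer 4: others sum to 59; max(0, 75 - 59) = 16.
Total collected = 21 + 22 + 10 + 16 = 69.

69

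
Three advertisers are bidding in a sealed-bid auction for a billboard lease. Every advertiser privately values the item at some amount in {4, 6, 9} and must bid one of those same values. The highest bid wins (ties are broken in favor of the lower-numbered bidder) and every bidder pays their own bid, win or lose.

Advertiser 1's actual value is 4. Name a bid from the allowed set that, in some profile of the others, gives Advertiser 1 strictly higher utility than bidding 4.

Suppose Advertiser 2 bids 4 and Advertiser 3 bids 6.
Bid 4: loses but pays 4, utility -4.
Bid 6: wins, pays 6, utility 4 - 6 = -2.
So bidding 6 beats truth here (-2 > -4).

6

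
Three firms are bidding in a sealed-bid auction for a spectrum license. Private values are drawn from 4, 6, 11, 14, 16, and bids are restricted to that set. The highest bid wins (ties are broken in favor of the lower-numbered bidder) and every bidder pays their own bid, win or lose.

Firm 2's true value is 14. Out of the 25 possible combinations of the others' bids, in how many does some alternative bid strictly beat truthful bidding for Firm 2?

Others bid (4, 4): truth gives 0; bid 6 gives 8 > 0. Violating.
Others bid (4, 6): truth gives 0; bid 6 gives 8 > 0. Violating.
Others bid (4, 11): truth gives 0; bid 11 gives 3 > 0. Violating.
Others bid (4, 16): truth gives -14; bid 16 gives -2 > -14. Violating.
Others bid (4, 14): truth gives 0; no alternative beats it.
Others bid (6, 14): truth gives 0; no alternative beats it.
(Checking all 25 profiles: 19 have a profitable deviation, 6 do not.)

19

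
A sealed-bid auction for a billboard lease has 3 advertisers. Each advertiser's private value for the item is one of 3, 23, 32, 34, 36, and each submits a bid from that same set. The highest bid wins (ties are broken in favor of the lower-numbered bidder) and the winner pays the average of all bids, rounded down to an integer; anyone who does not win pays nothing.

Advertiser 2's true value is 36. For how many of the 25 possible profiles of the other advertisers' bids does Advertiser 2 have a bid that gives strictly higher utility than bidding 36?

Others bid (3, 3): truth gives 22; bid 23 gives 27 > 22. Violating.
Others bid (3, 23): truth gives 16; bid 23 gives 20 > 16. Violating.
Others bid (3, 32): truth gives 13; bid 32 gives 14 > 13. Violating.
Others bid (3, 34): truth gives 12; bid 34 gives 13 > 12. Violating.
Others bid (3, 36): truth gives 11; no alternative beats it.
Others bid (23, 36): truth gives 5; no alternative beats it.
(Checking all 25 profiles: 11 have a profitable deviation, 14 do not.)

11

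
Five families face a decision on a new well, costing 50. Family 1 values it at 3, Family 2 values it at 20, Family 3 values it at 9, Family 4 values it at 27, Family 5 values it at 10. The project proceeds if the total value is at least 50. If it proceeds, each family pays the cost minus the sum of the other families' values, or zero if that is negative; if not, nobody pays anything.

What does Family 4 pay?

Total value 69 ≥ cost 50, so the project is built.
The other families' values sum to 42.
Cost minus that sum is 50 - 42 = 8.

8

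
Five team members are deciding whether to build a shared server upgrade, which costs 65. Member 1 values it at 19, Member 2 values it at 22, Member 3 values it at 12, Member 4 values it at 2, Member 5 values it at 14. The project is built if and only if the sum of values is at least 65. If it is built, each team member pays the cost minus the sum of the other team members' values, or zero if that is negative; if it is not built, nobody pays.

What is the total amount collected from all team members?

51

Total value 69 ≥ cost 65, so it is built.
Member 1: others sum to 50; max(0, 65 - 50) = 15.
Member 2: others sum to 47; max(0, 65 - 47) = 18.
Member 3: others sum to 57; max(0, 65 - 57) = 8.
Member 4: others sum to 67; max(0, 65 - 67) = 0.
Member 5: others sum to 55; max(0, 65 - 55) = 10.
Total collected = 15 + 18 + 8 + 0 + 10 = 51.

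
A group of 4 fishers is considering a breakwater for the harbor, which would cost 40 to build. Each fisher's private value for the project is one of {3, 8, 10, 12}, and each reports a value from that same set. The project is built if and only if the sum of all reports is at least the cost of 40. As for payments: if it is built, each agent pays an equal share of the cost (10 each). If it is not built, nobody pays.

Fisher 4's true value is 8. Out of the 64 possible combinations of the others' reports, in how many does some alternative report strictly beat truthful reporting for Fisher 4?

10

Others report (8, 12, 12): truth gives -2; report 3 gives 0 > -2. Violating.
Others report (10, 10, 12): truth gives -2; report 3 gives 0 > -2. Violating.
Others report (10, 12, 10): truth gives -2; report 3 gives 0 > -2. Violating.
Others report (10, 12, 12): truth gives -2; report 3 gives 0 > -2. Violating.
Others report (3, 3, 3): truth gives 0; no alternative beats it.
Others report (3, 3, 8): truth gives 0; no alternative beats it.
(Checking all 64 profiles: 10 have a profitable deviation, 54 do not.)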